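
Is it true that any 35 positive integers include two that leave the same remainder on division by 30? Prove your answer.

Yes, this is always true.

Each integer lies in one of the 30 residue classes modulo 30.
Placing 35 integers into 30 classes, some class receives at least two — say a and b.
That is, a and b leave the same remainder on division by 30, as claimed.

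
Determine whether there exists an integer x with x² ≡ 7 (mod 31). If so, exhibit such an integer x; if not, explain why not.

x = 21 works: 21² = 441, and 441 − 7 = 434 = 14·31.

x = 21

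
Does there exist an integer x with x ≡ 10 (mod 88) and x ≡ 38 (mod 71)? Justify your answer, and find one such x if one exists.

Since 88 and 71 share no common factor, CRT says the pair of congruences has a solution (unique mod 6248).
Any solution of the first congruence is x = 10 + 88t; substituting into the second, 88t ≡ 38 − 10 ≡ 28 (mod 71).
88 ≡ 17 (mod 71), so this reads 17t ≡ 28 (mod 71). Note 17·46 = 782 ≡ 1 (mod 71) (as 782 − 1 = 11·71), so 17⁻¹ ≡ 46.
Multiplying by 46: t ≡ 46·28 = 1288 ≡ 10 (mod 71).
Taking t = 10 gives x = 10 + 88·10 = 890.
Check: 890 mod 88 = 10, 890 mod 71 = 38. ✓

x = 890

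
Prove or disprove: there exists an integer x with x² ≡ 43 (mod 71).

x = 55

x = 55 works: 55² = 3025, and 3025 − 43 = 2982 = 42·71.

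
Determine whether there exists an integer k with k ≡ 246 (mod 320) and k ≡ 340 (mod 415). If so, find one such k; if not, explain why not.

There is no such integer.

gcd(320, 415) = 5. If k ≡ 246 (mod 320) and k ≡ 340 (mod 415), then k ≡ 246 (mod 5) and k ≡ 340 (mod 5).
But 246 mod 5 = 1 while 340 mod 5 = 0, a contradiction.
So no integer satisfies both congruences.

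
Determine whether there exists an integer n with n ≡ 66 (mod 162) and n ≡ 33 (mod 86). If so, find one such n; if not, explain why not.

gcd(162, 86) = 2. If n ≡ 66 (mod 162) and n ≡ 33 (mod 86), then n ≡ 66 (mod 2) and n ≡ 33 (mod 2).
But 66 mod 2 = 0 while 33 mod 2 = 1, a contradiction.
Hence the system has no solution.

There is no such integer.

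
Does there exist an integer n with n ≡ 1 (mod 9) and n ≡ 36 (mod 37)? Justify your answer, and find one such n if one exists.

gcd(9, 37) = 1, so the Chinese Remainder Theorem guarantees exactly one residue class mod 333 satisfying both.
Write n = 1 + 9t and require 1 + 9t ≡ 36 (mod 37), i.e. 9t ≡ 35 (mod 37).
To invert 9 modulo 37: 37 = 4·9 + 1, 9 = 9·1 + 0, and unwinding, 1 = 37 − 4·9. Thus 9⁻¹ ≡ -4 ≡ 33 (mod 37).
Multiplying by 33: t ≡ 33·35 = 1155 ≡ 8 (mod 37).
With t = 8: n = 1 + 9·8 = 73.
Check: 73 mod 9 = 1, 73 mod 37 = 36. ✓

n = 73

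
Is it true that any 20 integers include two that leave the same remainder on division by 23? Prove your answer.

Try 20 consecutive integers, 33, 34, …, 52. Their remainders mod 23 are 10, 11, 12, 13, 14, 15, 16, 17, 18, 19, 20, 21, 22, 0, 1, 2, 3, 4, 5, 6 — pairwise different, as any 20 ≤ 23 consecutive integers have distinct residues.
Hence this collection has no pair with equal remainders mod 23, disproving the claim.

No; for instance {33, 34, 35, 36, 37, 38, 39, 40, 41, 42, 43, 44, 45, 46, 47, 48, 49, 50, 51, 52} is a counterexample.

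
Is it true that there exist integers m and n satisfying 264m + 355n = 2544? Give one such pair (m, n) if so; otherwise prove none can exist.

m = 171, n = -120

Since gcd(264, 355) = 1, every integer is an integer combination of 264 and 355.
Run the Euclidean algorithm on 355 and 264: 355 = 1·264 + 91, 264 = 2·91 + 82, 91 = 1·82 + 9, 82 = 9·9 + 1, 9 = 9·1 + 0.
Back-substituting, 1 = 82 − 9·9 = 82 − 9·(91 − 1·82) = −9·91 + 10·82 = −9·91 + 10·(264 − 2·91) = 10·264 − 29·91 = 10·264 − 29·(355 − 1·264) = −29·355 + 39·264; that is, 264·39 + 355·(-29) = 1.
Times 2544: 264·99216 + 355·(-73776) = 2544, so (99216, -73776) solves it.
Shifting by a multiple of (355, −264) keeps it a solution: m = 99216 − 279·355 = 171, n = -73776 + 279·264 = -120.
Check: 264·171 + 355·(-120) = 45144 − 42600 = 2544. ✓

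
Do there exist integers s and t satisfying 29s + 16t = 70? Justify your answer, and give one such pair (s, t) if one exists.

29 and 16 are coprime, so 29s + 16t ranges over all of ℤ.
Dividing repeatedly: 29 = 1·16 + 13, 16 = 1·13 + 3, 13 = 4·3 + 1, 3 = 3·1 + 0.
Working back up the chain: 1 = 13 − 4·3 = 13 − 4·(16 − 1·13) = −4·16 + 5·13 = −4·16 + 5·(29 − 1·16) = 5·29 − 9·16. So 29·5 + 16·(-9) = 1.
Multiplying through by 70: s = 5·70 = 350, t = (-9)·70 = -630 is a solution.
Subtracting 21·16 from s and adding 21·29 to t gives the tidier solution (14, -21).
Check: 29·14 + 16·(-21) = 406 − 336 = 70. ✓

s = 14, t = -21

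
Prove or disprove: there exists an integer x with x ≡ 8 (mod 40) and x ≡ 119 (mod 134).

No such integer exists.

Reduce both congruences modulo 2, which divides 40 and 134: they say x ≡ 8 (mod 2) and x ≡ 119 (mod 2).
However 8 ≡ 0 and 119 ≡ 1 (mod 2), and 0 ≠ 1.
Hence the system has no solution.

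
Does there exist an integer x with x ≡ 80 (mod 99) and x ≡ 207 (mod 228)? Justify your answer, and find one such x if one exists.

There is no such integer.

Both moduli are multiples of 3 = gcd(99, 228), so any solution would satisfy x ≡ 80 and x ≡ 207 modulo 3 simultaneously.
But 80 mod 3 = 2 while 207 mod 3 = 0, a contradiction.
Therefore no such x exists.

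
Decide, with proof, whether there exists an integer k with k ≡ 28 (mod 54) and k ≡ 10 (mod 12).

k = 82

The moduli are not coprime: gcd(54, 12) = 6. Compatibility requires 6 ∣ (10 − 28) = -18, which holds, so solutions exist.
List candidates k ≡ 28 (mod 54): 28, 82. Modulo 12 these are 4, 10; 82 gives 10 as required.
Indeed 82 ≡ 28 (mod 54) and 82 ≡ 10 (mod 12).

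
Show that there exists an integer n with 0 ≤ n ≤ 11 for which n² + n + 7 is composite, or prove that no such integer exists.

At n = 7: 7² + 7 + 7 = 63 = 3·21, which is composite.

n = 7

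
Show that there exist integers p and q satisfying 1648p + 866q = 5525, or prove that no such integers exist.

There are no such integers.

Both 1648 and 866 are divisible by gcd(1648, 866) = 2, hence so is any combination 1648p + 866q.
However 5525 leaves remainder 1 on division by 2.
So the equation is unsolvable over ℤ.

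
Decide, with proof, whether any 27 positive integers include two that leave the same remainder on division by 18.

Partition the integers by their residue mod 18; there are 18 classes.
Placing 27 integers into 18 classes, some class receives at least two — say a and b.
So a and b have equal remainders mod 18, which is exactly what was to be shown.

Yes, this is always true.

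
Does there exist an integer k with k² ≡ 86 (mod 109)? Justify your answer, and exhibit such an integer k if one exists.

109 is prime, so by Euler's criterion 86 is a square mod 109 iff 86^((109−1)/2) = 86^54 ≡ 1 (mod 109).
Squaring successively (mod 109): 86^2 = 7396 ≡ 93; 86^4 ≡ 93² = 8649 ≡ 38; 86^8 ≡ 38² = 1444 ≡ 27; 86^16 ≡ 27² = 729 ≡ 75; 86^32 ≡ 75² = 5625 ≡ 66.
Since 54 = 32 + 16 + 4 + 2, 86^54 ≡ 66 · 75 · 38 · 93; multiplying out mod 109: 66·75 = 4950 ≡ 45, then 45·38 = 1710 ≡ 75, then 75·93 = 6975 ≡ 108. Thus 86^54 ≡ 108 ≡ −1 (mod 109).
The value −1 means 86 is a non-residue modulo 109, so k² ≡ 86 (mod 109) is impossible.

There is no such integer.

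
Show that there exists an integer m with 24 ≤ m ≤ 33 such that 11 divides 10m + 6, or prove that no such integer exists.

m = 28

Scanning upward from m = 24 gives 246, 256, 266, 276, none divisible by 11. Try m = 28: 10·28 + 6 = 286 = 26·11, which is divisible by 11.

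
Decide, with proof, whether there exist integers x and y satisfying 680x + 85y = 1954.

Any value of 680x + 85y is a multiple of gcd(680, 85) = 85.
However 1954 leaves remainder 84 on division by 85.
Hence no integers x, y satisfy the equation.

There are no such integers.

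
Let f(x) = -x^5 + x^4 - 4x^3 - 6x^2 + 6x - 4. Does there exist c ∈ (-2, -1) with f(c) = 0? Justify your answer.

Such a root exists.

f(-2) = 40 and f(-1) = -10, which have opposite signs.
As a polynomial, f is continuous on every closed interval.
By the Intermediate Value Theorem f must vanish at some point of (-2, -1).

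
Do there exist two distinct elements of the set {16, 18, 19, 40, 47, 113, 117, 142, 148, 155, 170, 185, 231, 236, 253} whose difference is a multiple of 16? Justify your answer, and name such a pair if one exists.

Two integers differ by a multiple of 16 exactly when they have the same residue mod 16. The residues are 16↦0, 18↦2, 19↦3, 40↦8, 47↦15, 113↦1, 117↦5, 142↦14, 148↦4, 155↦11, 170↦10, 185↦9, 231↦7, 236↦12, 253↦13.
All 15 residues are distinct, so no two elements differ by a multiple of 16.

No, no such pair exists.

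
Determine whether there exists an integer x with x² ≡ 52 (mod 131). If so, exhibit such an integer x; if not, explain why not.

x = 107

x = 107 works: 107² = 11449, and 11449 − 52 = 11397 = 87·131.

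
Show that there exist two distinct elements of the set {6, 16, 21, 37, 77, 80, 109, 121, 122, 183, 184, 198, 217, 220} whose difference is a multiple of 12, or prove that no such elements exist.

6 mod 12 = 6 and 198 mod 12 = 6, so 198 − 6 = 192 = 16·12.

Yes: 6 and 198.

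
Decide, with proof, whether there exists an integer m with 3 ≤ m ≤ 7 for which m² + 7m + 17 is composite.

m = 5

At m = 5: 5² + 7·5 + 17 = 77 = 7·11, which is composite.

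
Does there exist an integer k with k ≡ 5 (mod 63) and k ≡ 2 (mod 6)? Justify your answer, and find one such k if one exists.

k = 68

The moduli are not coprime: gcd(63, 6) = 3. Compatibility requires 3 ∣ (2 − 5) = -3, which holds, so solutions exist.
List candidates k ≡ 5 (mod 63): 5, 68. Modulo 6 these are 5, 2; 68 gives 2 as required.
Verify: 68 = 1·63 + 5 and 68 = 11·6 + 2. ✓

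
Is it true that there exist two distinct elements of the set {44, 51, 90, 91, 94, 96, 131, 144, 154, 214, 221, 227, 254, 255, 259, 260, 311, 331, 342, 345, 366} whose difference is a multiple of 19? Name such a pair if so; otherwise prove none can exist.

Yes: 51 and 260.

51 mod 19 = 13 and 260 mod 19 = 13, so 260 − 51 = 209 = 11·19.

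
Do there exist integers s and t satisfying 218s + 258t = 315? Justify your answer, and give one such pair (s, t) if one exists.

There are no such integers.

Both 218 and 258 are divisible by gcd(218, 258) = 2, hence so is any combination 218s + 258t.
However 315 leaves remainder 1 on division by 2.
So the equation is unsolvable over ℤ.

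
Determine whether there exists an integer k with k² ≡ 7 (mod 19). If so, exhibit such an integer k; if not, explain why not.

k = 11

Take k = 11. Then 11² = 121 = 6·19 + 7, so 11² ≡ 7 (mod 19).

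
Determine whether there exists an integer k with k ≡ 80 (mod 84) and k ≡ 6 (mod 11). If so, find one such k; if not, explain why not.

k = 248

gcd(84, 11) = 1, so the Chinese Remainder Theorem guarantees exactly one residue class mod 924 satisfying both.
Any solution of the first congruence is k = 80 + 84t; substituting into the second, 84t ≡ 6 − 80 ≡ 3 (mod 11).
84 ≡ 7 (mod 11), so this reads 7t ≡ 3 (mod 11). To invert 7 modulo 11: 11 = 1·7 + 4, 7 = 1·4 + 3, 4 = 1·3 + 1, 3 = 3·1 + 0, and unwinding, 1 = 4 − 1·3 = 4 − (7 − 1·4) = −7 + 2·4 = −7 + 2·(11 − 1·7) = 2·11 − 3·7. Thus 7⁻¹ ≡ -3 ≡ 8 (mod 11).
Therefore t ≡ 8·3 = 24 ≡ 2 (mod 11).
Taking t = 2 gives k = 80 + 84·2 = 248.
Indeed 248 ≡ 80 (mod 84) and 248 ≡ 6 (mod 11).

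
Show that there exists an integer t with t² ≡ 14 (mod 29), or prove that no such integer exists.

No such integer exists.

29 is prime, so by Euler's criterion 14 is a square mod 29 iff 14^((29−1)/2) = 14^14 ≡ 1 (mod 29).
Repeated squaring mod 29: 14^2 = 196 ≡ 22; 14^4 ≡ 22² = 484 ≡ 20; 14^8 ≡ 20² = 400 ≡ 23.
Since 14 = 8 + 4 + 2, 14^14 ≡ 23 · 20 · 22; multiplying out mod 29: 23·20 = 460 ≡ 25, then 25·22 = 550 ≡ 28. Thus 14^14 ≡ 28 ≡ −1 (mod 29).
By Euler's criterion 14 is a quadratic non-residue mod 29: no t satisfies t² ≡ 14 (mod 29).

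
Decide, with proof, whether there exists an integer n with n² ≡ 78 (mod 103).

103 is prime, so by Euler's criterion 78 is a square mod 103 iff 78^((103−1)/2) = 78^51 ≡ 1 (mod 103).
Squaring successively (mod 103): 78^2 = 6084 ≡ 7; 78^4 ≡ 7² = 49 ≡ 49; 78^8 ≡ 49² = 2401 ≡ 32; 78^16 ≡ 32² = 1024 ≡ 97; 78^32 ≡ 97² = 9409 ≡ 36.
Since 51 = 32 + 16 + 2 + 1, 78^51 ≡ 36 · 97 · 7 · 78; multiplying out mod 103: 36·97 = 3492 ≡ 93, then 93·7 = 651 ≡ 33, then 33·78 = 2574 ≡ 102. Thus 78^51 ≡ 102 ≡ −1 (mod 103).
The value −1 means 78 is a non-residue modulo 103, so n² ≡ 78 (mod 103) is impossible.

No such integer exists.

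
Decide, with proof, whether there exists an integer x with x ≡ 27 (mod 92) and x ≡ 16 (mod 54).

There is no such integer.

Both moduli are multiples of 2 = gcd(92, 54), so any solution would satisfy x ≡ 27 and x ≡ 16 modulo 2 simultaneously.
These are incompatible: 27 − 16 = 11 is not divisible by 2.
Therefore no such x exists.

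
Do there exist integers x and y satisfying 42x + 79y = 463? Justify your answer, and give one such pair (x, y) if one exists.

x = 43, y = -17

42 and 79 are coprime, so 42x + 79y ranges over all of ℤ.
Dividing repeatedly: 79 = 1·42 + 37, 42 = 1·37 + 5, 37 = 7·5 + 2, 5 = 2·2 + 1, 2 = 2·1 + 0.
Back-substituting, 1 = 5 − 2·2 = 5 − 2·(37 − 7·5) = −2·37 + 15·5 = −2·37 + 15·(42 − 1·37) = 15·42 − 17·37 = 15·42 − 17·(79 − 1·42) = −17·79 + 32·42; that is, 42·32 + 79·(-17) = 1.
Times 463: 42·14816 + 79·(-7871) = 463, so (14816, -7871) solves it.
Subtracting 187·79 from x and adding 187·42 to y gives the tidier solution (43, -17).
Indeed 42·43 + 79·(-17) = 1806 − 1343 = 463.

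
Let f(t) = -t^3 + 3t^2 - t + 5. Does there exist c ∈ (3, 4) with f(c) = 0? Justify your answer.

f(3) = 2 and f(4) = -15, which have opposite signs.
f is continuous everywhere (it is a polynomial), in particular on [3, 4].
By the Intermediate Value Theorem f must vanish at some point of (3, 4).

Yes, such a c exists.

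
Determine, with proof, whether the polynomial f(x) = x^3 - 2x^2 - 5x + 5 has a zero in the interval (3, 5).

Yes, f has a root in the interval.

f(3) = -1 and f(5) = 55, which have opposite signs.
As a polynomial, f is continuous on every closed interval.
By the Intermediate Value Theorem f must vanish at some point of (3, 5).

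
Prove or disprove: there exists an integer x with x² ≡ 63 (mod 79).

Apply Euler's criterion with the prime 79: 63 is a quadratic residue iff 63^39 ≡ 1 (mod 79), and a non-residue iff it is ≡ −1.
Squaring successively (mod 79): 63^2 = 3969 ≡ 19; 63^4 ≡ 19² = 361 ≡ 45; 63^8 ≡ 45² = 2025 ≡ 50; 63^16 ≡ 50² = 2500 ≡ 51; 63^32 ≡ 51² = 2601 ≡ 73.
Since 39 = 32 + 4 + 2 + 1, 63^39 ≡ 73 · 45 · 19 · 63; multiplying out mod 79: 73·45 = 3285 ≡ 46, then 46·19 = 874 ≡ 5, then 5·63 = 315 ≡ 78. Thus 63^39 ≡ 78 ≡ −1 (mod 79).
By Euler's criterion 63 is a quadratic non-residue mod 79: no x satisfies x² ≡ 63 (mod 79).

No, no such integer exists.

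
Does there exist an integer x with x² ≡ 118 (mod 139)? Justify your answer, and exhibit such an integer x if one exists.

x = 37 works: 37² = 1369, and 1369 − 118 = 1251 = 9·139.

x = 37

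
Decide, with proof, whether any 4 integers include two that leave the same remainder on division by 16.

Try 4 consecutive integers, 36, 37, 38, 39. Their remainders mod 16 are 4, 5, 6, 7 — pairwise different, as any 4 ≤ 16 consecutive integers have distinct residues.
So no two of them leave the same remainder on division by 16; the claim fails for this set.

No, the set {36, 37, 38, 39} is a counterexample.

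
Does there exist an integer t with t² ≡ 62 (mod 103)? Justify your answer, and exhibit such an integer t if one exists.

There is no such integer.

103 is prime, so by Euler's criterion 62 is a square mod 103 iff 62^((103−1)/2) = 62^51 ≡ 1 (mod 103).
Squaring successively (mod 103): 62^2 = 3844 ≡ 33; 62^4 ≡ 33² = 1089 ≡ 59; 62^8 ≡ 59² = 3481 ≡ 82; 62^16 ≡ 82² = 6724 ≡ 29; 62^32 ≡ 29² = 841 ≡ 17.
Since 51 = 32 + 16 + 2 + 1, 62^51 ≡ 17 · 29 · 33 · 62; multiplying out mod 103: 17·29 = 493 ≡ 81, then 81·33 = 2673 ≡ 98, then 98·62 = 6076 ≡ 102. Thus 62^51 ≡ 102 ≡ −1 (mod 103).
By Euler's criterion 62 is a quadratic non-residue mod 103: no t satisfies t² ≡ 62 (mod 103).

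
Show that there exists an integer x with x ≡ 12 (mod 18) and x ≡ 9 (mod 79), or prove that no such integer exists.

x = 246

The moduli 18 and 79 are coprime, so by the Chinese Remainder Theorem a unique solution modulo 1422 exists.
Write x = 12 + 18t and require 12 + 18t ≡ 9 (mod 79), i.e. 18t ≡ 76 (mod 79).
To invert 18 modulo 79: 79 = 4·18 + 7, 18 = 2·7 + 4, 7 = 1·4 + 3, 4 = 1·3 + 1, 3 = 3·1 + 0, and unwinding, 1 = 4 − 1·3 = 4 − (7 − 1·4) = −7 + 2·4 = −7 + 2·(18 − 2·7) = 2·18 − 5·7 = 2·18 − 5·(79 − 4·18) = −5·79 + 22·18. Thus 18⁻¹ ≡ 22 (mod 79).
Multiplying by 22: t ≡ 22·76 = 1672 ≡ 13 (mod 79).
With t = 13: x = 12 + 18·13 = 246.
Check: 246 mod 18 = 12, 246 mod 79 = 9. ✓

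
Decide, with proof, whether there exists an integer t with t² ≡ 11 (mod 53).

t = 45 works: 45² = 2025, and 2025 − 11 = 2014 = 38·53.

t = 45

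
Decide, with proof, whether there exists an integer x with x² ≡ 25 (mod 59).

x = 5

Take x = 5. Then 5² = 25, and since 0 ≤ 25 < 59 this is already reduced: 5² ≡ 25 (mod 59).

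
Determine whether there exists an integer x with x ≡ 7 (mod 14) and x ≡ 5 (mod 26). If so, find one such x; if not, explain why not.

gcd(14, 26) = 2. A simultaneous solution exists iff 7 ≡ 5 (mod 2); here 7 mod 2 = 1 = 5 mod 2, so it does.
Write x = 7 + 14t. Then 14t ≡ 5 − 7 ≡ 24 (mod 26); dividing through by 2 gives 7t ≡ 12 (mod 13).
To invert 7 modulo 13: 13 = 1·7 + 6, 7 = 1·6 + 1, 6 = 6·1 + 0, and unwinding, 1 = 7 − 1·6 = 7 − (13 − 1·7) = −13 + 2·7. Thus 7⁻¹ ≡ 2 (mod 13).
Multiplying by 2: t ≡ 2·12 = 24 ≡ 11 (mod 13).
Then x = 7 + 14·11 = 161.
Check: 161 mod 14 = 7, 161 mod 26 = 5. ✓

x = 161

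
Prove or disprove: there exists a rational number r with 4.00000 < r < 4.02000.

r = 205/51

Look for a denominator N such that an integer falls strictly between N·4.00000 and N·4.02000. N = 51 works: 51·4.00000 = 204.00000 < 205 < 205.02000 = 51·4.02000.
Dividing back, 4.00000 < 205/51 < 4.02000, and 205/51 is rational.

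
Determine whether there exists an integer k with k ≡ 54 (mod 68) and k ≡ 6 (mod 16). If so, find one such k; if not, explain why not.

k = 54

gcd(68, 16) = 4. A simultaneous solution exists iff 54 ≡ 6 (mod 4); here 54 mod 4 = 2 = 6 mod 4, so it does.
The smallest candidate k = 54 works directly: 54 ≡ 6 (mod 16).
Check: 54 mod 68 = 54, 54 mod 16 = 6. ✓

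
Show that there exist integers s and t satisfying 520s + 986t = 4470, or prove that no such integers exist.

s = 56, t = -25

Every value of 520s + 986t is a multiple of gcd(520, 986) = 2; since 2 ∣ 4470, solutions exist.
Dividing through by 2 reduces the equation to 260s + 493t = 2235.
Run the Euclidean algorithm on 493 and 260: 493 = 1·260 + 233, 260 = 1·233 + 27, 233 = 8·27 + 17, 27 = 1·17 + 10, 17 = 1·10 + 7, 10 = 1·7 + 3, 7 = 2·3 + 1, 3 = 3·1 + 0.
Working back up the chain: 1 = 7 − 2·3 = 7 − 2·(10 − 1·7) = −2·10 + 3·7 = −2·10 + 3·(17 − 1·10) = 3·17 − 5·10 = 3·17 − 5·(27 − 1·17) = −5·27 + 8·17 = −5·27 + 8·(233 − 8·27) = 8·233 − 69·27 = 8·233 − 69·(260 − 1·233) = −69·260 + 77·233 = −69·260 + 77·(493 − 1·260) = 77·493 − 146·260. So 260·(-146) + 493·77 = 1.
Multiplying through by 2235: s = (-146)·2235 = -326310, t = 77·2235 = 172095 is a solution.
Shifting by a multiple of (493, −260) keeps it a solution: s = -326310 + 662·493 = 56, t = 172095 − 662·260 = -25.
Indeed 520·56 + 986·(-25) = 29120 − 24650 = 4470.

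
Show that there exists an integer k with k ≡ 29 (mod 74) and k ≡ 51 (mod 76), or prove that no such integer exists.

k = 2027

Here gcd(74, 76) = 2, and both 29 and 51 leave remainder 1 mod 2, so the system is consistent.
Write k = 29 + 74t. Then 74t ≡ 51 − 29 ≡ 22 (mod 76); dividing through by 2 gives 37t ≡ 11 (mod 38).
Invert 37 mod 38 by the Euclidean algorithm: 38 = 1·37 + 1, 37 = 37·1 + 0; back-substituting, 1 = 38 − 1·37. Hence 37·(-1) ≡ 1, so 37⁻¹ ≡ -1 ≡ 37 (mod 38).
Multiplying by 37: t ≡ 37·11 = 407 ≡ 27 (mod 38).
Then k = 29 + 74·27 = 2027.
Verify: 2027 = 27·74 + 29 and 2027 = 26·76 + 51. ✓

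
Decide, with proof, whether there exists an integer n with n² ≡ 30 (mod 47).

47 is prime, so by Euler's criterion 30 is a square mod 47 iff 30^((47−1)/2) = 30^23 ≡ 1 (mod 47).
Squaring successively (mod 47): 30^2 = 900 ≡ 7; 30^4 ≡ 7² = 49 ≡ 2; 30^8 ≡ 2² = 4 ≡ 4; 30^16 ≡ 4² = 16 ≡ 16.
Since 23 = 16 + 4 + 2 + 1, 30^23 ≡ 16 · 2 · 7 · 30; multiplying out mod 47: 16·2 = 32 ≡ 32, then 32·7 = 224 ≡ 36, then 36·30 = 1080 ≡ 46. Thus 30^23 ≡ 46 ≡ −1 (mod 47).
By Euler's criterion 30 is a quadratic non-residue mod 47: no n satisfies n² ≡ 30 (mod 47).

No such integer exists.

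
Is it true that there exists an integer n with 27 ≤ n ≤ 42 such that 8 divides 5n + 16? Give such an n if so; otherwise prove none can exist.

At n = 32 we get 5·32 + 16 = 176, and 176 = 8·22.

n = 32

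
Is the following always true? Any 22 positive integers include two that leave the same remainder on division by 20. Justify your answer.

Each integer lies in one of the 20 residue classes modulo 20.
Since 22 > 20, two of the 22 integers must share a residue class by the pigeonhole principle; call them a and b.
So a and b have equal remainders mod 20, which is exactly what was to be shown.

Yes.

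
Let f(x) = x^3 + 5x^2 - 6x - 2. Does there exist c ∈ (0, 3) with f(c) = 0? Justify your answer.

f(0) = -2 and f(3) = 52, which have opposite signs.
Since f is a polynomial it is continuous on [0, 3].
So by the Intermediate Value Theorem there is a c strictly between 0 and 3 with f(c) = 0.

Yes, such a c exists.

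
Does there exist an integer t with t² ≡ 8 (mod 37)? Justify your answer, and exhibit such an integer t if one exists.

Apply Euler's criterion with the prime 37: 8 is a quadratic residue iff 8^18 ≡ 1 (mod 37), and a non-residue iff it is ≡ −1.
Repeated squaring mod 37: 8^2 = 64 ≡ 27; 8^4 ≡ 27² = 729 ≡ 26; 8^8 ≡ 26² = 676 ≡ 10; 8^16 ≡ 10² = 100 ≡ 26.
Since 18 = 16 + 2, 8^18 ≡ 26 · 27; multiplying out mod 37: 26·27 = 702 ≡ 36. Thus 8^18 ≡ 36 ≡ −1 (mod 37).
By Euler's criterion 8 is a quadratic non-residue mod 37: no t satisfies t² ≡ 8 (mod 37).

No such integer exists.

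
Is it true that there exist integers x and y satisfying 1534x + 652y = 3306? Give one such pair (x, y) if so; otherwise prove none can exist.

x = 261, y = -609

Since gcd(1534, 652) = 2 and 3306 = 2·1653, Bézout's identity guarantees a solution.
Dividing through by 2 reduces the equation to 767x + 326y = 1653.
Euclidean algorithm: 767 = 2·326 + 115, 326 = 2·115 + 96, 115 = 1·96 + 19, 96 = 5·19 + 1, 19 = 19·1 + 0.
Unwinding: 1 = 96 − 5·19 = 96 − 5·(115 − 1·96) = −5·115 + 6·96 = −5·115 + 6·(326 − 2·115) = 6·326 − 17·115 = 6·326 − 17·(767 − 2·326) = −17·767 + 40·326, i.e. 767·(-17) + 326·40 = 1.
Scaling by 1653 gives the particular solution (x, y) = (-28101, 66120).
The general solution is x = -28101 + 326k, y = 66120 − 767k; taking k = 87 gives the smaller pair x = 261, y = -609.
Check: 1534·261 + 652·(-609) = 400374 − 397068 = 3306. ✓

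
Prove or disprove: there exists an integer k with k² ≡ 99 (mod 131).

k = 19 works: 19² = 361, and 361 − 99 = 262 = 2·131.

k = 19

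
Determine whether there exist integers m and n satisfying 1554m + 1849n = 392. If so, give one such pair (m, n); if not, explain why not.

Since gcd(1554, 1849) = 1, every integer is an integer combination of 1554 and 1849.
Dividing repeatedly: 1849 = 1·1554 + 295, 1554 = 5·295 + 79, 295 = 3·79 + 58, 79 = 1·58 + 21, 58 = 2·21 + 16, 21 = 1·16 + 5, 16 = 3·5 + 1, 5 = 5·1 + 0.
Back-substituting, 1 = 16 − 3·5 = 16 − 3·(21 − 1·16) = −3·21 + 4·16 = −3·21 + 4·(58 − 2·21) = 4·58 − 11·21 = 4·58 − 11·(79 − 1·58) = −11·79 + 15·58 = −11·79 + 15·(295 − 3·79) = 15·295 − 56·79 = 15·295 − 56·(1554 − 5·295) = −56·1554 + 295·295 = −56·1554 + 295·(1849 − 1·1554) = 295·1849 − 351·1554; that is, 1554·(-351) + 1849·295 = 1.
Multiplying through by 392: m = (-351)·392 = -137592, n = 295·392 = 115640 is a solution.
Adding 75·1849 to m and subtracting 75·1554 from n gives the tidier solution (1083, -910).
Indeed 1554·1083 + 1849·(-910) = 1682982 − 1682590 = 392.

m = 1083, n = -910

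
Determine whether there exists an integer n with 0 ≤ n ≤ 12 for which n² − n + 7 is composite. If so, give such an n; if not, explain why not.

n = 2

At n = 2: 2² − 2 + 7 = 9 = 3·3, which is composite.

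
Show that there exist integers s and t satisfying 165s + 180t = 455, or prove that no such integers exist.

There are no such integers.

Any value of 165s + 180t is a multiple of gcd(165, 180) = 15.
But 455 = 15·30 + 5, so 15 ∤ 455.
Therefore 165s + 180t = 455 has no solution in integers.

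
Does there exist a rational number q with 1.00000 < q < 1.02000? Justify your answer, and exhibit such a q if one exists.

Scale by 51: the interval becomes (51.00000, 52.02000), which contains the integer 52.
Dividing back, 1.00000 < 52/51 < 1.02000, and 52/51 is rational.

q = 52/51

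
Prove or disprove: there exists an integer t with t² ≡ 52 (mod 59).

No such integer exists.

Apply Euler's criterion with the prime 59: 52 is a quadratic residue iff 52^29 ≡ 1 (mod 59), and a non-residue iff it is ≡ −1.
Squaring successively (mod 59): 52^2 = 2704 ≡ 49; 52^4 ≡ 49² = 2401 ≡ 41; 52^8 ≡ 41² = 1681 ≡ 29; 52^16 ≡ 29² = 841 ≡ 15.
Since 29 = 16 + 8 + 4 + 1, 52^29 ≡ 15 · 29 · 41 · 52; multiplying out mod 59: 15·29 = 435 ≡ 22, then 22·41 = 902 ≡ 17, then 17·52 = 884 ≡ 58. Thus 52^29 ≡ 58 ≡ −1 (mod 59).
By Euler's criterion 52 is a quadratic non-residue mod 59: no t satisfies t² ≡ 52 (mod 59).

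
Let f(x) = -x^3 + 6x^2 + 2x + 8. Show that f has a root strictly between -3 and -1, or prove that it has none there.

No such root exists.

The endpoint values f(-3) = 83 and f(-1) = 13 are both positive. Claim: f(x) > 0 for every x in (-3, -1).
Shift to the endpoint -1: with x = -1 − u (0 < u < 2), one computes f(-1 − u) = u^3 + 9u^2 + 13u + 13.
The nonzero coefficients here are all positive, so for u > 0 every term is positive (or zero), and the constant term 13 is strictly positive.
Therefore f(x) > 0 throughout (-3, -1), and f has no zero there.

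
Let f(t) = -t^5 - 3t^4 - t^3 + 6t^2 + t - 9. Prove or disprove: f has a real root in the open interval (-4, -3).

f(-4) = 403 and f(-3) = 69, both positive, so a sign-change argument is unavailable; we show f keeps this sign on the whole interval.
Shift to the endpoint -3: with t = -3 − u (0 < u < 1), one computes f(-3 − u) = u^5 + 12u^4 + 55u^3 + 123u^2 + 143u + 69.
All 6 nonzero coefficients of this polynomial in u are positive; hence for u > 0 the value is a sum of positive terms (the constant 69 among them).
Therefore f(t) > 0 throughout (-4, -3), and f has no zero there.

No.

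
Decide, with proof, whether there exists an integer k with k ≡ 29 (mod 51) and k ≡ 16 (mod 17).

No such integer exists.

gcd(51, 17) = 17. If k ≡ 29 (mod 51) and k ≡ 16 (mod 17), then k ≡ 29 (mod 17) and k ≡ 16 (mod 17).
These are incompatible: 29 − 16 = 13 is not divisible by 17.
So no integer satisfies both congruences.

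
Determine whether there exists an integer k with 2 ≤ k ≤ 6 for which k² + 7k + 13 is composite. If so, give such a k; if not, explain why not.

At k = 6: 6² + 7·6 + 13 = 91 = 7·13, which is composite.

k = 6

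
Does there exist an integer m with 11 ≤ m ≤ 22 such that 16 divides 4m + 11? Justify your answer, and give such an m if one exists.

There is no such integer m in that range.

The values of 4m + 11 for m = 11, 12, …, 22 are 55, 59, 63, 67, 71, 75, 79, 83, 87, 91, 95, 99; reduced mod 16 these are 7, 11, 15, 3, 7, 11, 15, 3, 7, 11, 15, 3.
The residue 0 does not occur, so no m in [11, 22] makes 4m + 11 a multiple of 16.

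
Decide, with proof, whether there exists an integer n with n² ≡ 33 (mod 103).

n = 41 works: 41² = 1681, and 1681 − 33 = 1648 = 16·103.

n = 41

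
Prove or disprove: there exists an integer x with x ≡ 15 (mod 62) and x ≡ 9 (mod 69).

gcd(62, 69) = 1, so the Chinese Remainder Theorem guarantees exactly one residue class mod 4278 satisfying both.
Write x = 15 + 62t and require 15 + 62t ≡ 9 (mod 69), i.e. 62t ≡ 63 (mod 69).
Invert 62 mod 69 by the Euclidean algorithm: 69 = 1·62 + 7, 62 = 8·7 + 6, 7 = 1·6 + 1, 6 = 6·1 + 0; back-substituting, 1 = 7 − 1·6 = 7 − (62 − 8·7) = −62 + 9·7 = −62 + 9·(69 − 1·62) = 9·69 − 10·62. Hence 62·(-10) ≡ 1, so 62⁻¹ ≡ -10 ≡ 59 (mod 69).
Multiplying by 59: t ≡ 59·63 = 3717 ≡ 60 (mod 69).
With t = 60: x = 15 + 62·60 = 3735.
Indeed 3735 ≡ 15 (mod 62) and 3735 ≡ 9 (mod 69).

x = 3735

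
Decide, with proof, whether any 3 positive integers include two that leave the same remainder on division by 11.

Try 3 consecutive integers, 16, 17, 18. Their remainders mod 11 are 5, 6, 7 — pairwise different, as any 3 ≤ 11 consecutive integers have distinct residues.
So no two of them leave the same remainder on division by 11; the claim fails for this set.

No; for instance {16, 17, 18} is a counterexample.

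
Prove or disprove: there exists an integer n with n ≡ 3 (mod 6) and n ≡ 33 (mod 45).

Here gcd(6, 45) = 3, and both 3 and 33 leave remainder 0 mod 3, so the system is consistent.
Step through n = 3, 3 + 6, 3 + 2·6, …: the values 3, 9, 15, 21, 27, 33 reduce mod 45 to 3, 9, 15, 21, 27, 33. The value 33 hits 33.
Indeed 33 ≡ 3 (mod 6) and 33 ≡ 33 (mod 45).

n = 33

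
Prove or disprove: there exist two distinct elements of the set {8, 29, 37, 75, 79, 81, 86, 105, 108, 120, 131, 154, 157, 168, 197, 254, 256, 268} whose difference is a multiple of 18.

Residues mod 18: 8↦8, 29↦11, 37↦1, 75↦3, 79↦7, 81↦9, 86↦14, 105↦15, 108↦0, 120↦12, 131↦5, 154↦10, 157↦13, 168↦6, 197↦17, 254↦2, 256↦4, 268↦16.
No residue repeats among the 18 elements, so no pair has difference ≡ 0 (mod 18).

No such pair exists.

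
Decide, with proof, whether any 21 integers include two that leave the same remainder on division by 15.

There are exactly 15 possible remainders on division by 15.
With 21 integers and only 15 classes, the pigeonhole principle forces two of them, say a and b, into the same class.
That is, a and b leave the same remainder on division by 15, as claimed.

True.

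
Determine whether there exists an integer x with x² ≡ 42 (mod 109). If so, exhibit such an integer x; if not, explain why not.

Apply Euler's criterion with the prime 109: 42 is a quadratic residue iff 42^54 ≡ 1 (mod 109), and a non-residue iff it is ≡ −1.
Squaring successively (mod 109): 42^2 = 1764 ≡ 20; 42^4 ≡ 20² = 400 ≡ 73; 42^8 ≡ 73² = 5329 ≡ 97; 42^16 ≡ 97² = 9409 ≡ 35; 42^32 ≡ 35² = 1225 ≡ 26.
Since 54 = 32 + 16 + 4 + 2, 42^54 ≡ 26 · 35 · 73 · 20; multiplying out mod 109: 26·35 = 910 ≡ 38, then 38·73 = 2774 ≡ 49, then 49·20 = 980 ≡ 108. Thus 42^54 ≡ 108 ≡ −1 (mod 109).
The value −1 means 42 is a non-residue modulo 109, so x² ≡ 42 (mod 109) is impossible.

There is no such integer.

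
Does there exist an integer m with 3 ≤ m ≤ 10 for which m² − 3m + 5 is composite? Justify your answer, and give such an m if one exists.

At m = 7: 7² − 3·7 + 5 = 33 = 3·11, which is composite.

m = 7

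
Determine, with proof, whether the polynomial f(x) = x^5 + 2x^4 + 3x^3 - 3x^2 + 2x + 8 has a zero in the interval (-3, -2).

The endpoint values f(-3) = -187 and f(-2) = -32 are both negative. Claim: f(x) < 0 for every x in (-3, -2).
Shift to the endpoint -2: with x = -2 − u (0 < u < 1), one computes f(-2 − u) = -u^5 - 8u^4 - 27u^3 - 53u^2 - 66u - 32.
The nonzero coefficients here are all negative, so for u > 0 every term is negative (or zero), and the constant term -32 is strictly negative.
Therefore f(x) < 0 throughout (-3, -2), and f has no zero there.

f has no root in that interval.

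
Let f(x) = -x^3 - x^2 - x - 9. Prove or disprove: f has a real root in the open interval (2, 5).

No such root exists.

Evaluate at the endpoints: f(2) = -23, f(5) = -164 — same sign (negative).
f'(x) = -3x^2 - 2x - 1 has discriminant (-2)² − 4·(-3)·(-1) = -8 < 0, so f' has no real roots and is negative for every real x.
So f is strictly decreasing; between 2 and 5 its values lie between f(2) = -23 and f(5) = -164, all negative. Therefore f has no root in (2, 5).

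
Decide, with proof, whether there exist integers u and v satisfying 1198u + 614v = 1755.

No such integers exist.

Both 1198 and 614 are divisible by gcd(1198, 614) = 2, hence so is any combination 1198u + 614v.
But 1755 = 2·877 + 1, so 2 ∤ 1755.
Therefore 1198u + 614v = 1755 has no solution in integers.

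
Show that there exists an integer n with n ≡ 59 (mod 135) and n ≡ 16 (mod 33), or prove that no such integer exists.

Reduce both congruences modulo 3, which divides 135 and 33: they say n ≡ 59 (mod 3) and n ≡ 16 (mod 3).
However 59 ≡ 2 and 16 ≡ 1 (mod 3), and 2 ≠ 1.
Hence the system has no solution.

There is no such integer.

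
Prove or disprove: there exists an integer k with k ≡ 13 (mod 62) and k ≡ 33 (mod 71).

Since 62 and 71 share no common factor, CRT says the pair of congruences has a solution (unique mod 4402).
Any solution of the first congruence is k = 13 + 62t; substituting into the second, 62t ≡ 33 − 13 ≡ 20 (mod 71).
To invert 62 modulo 71: 71 = 1·62 + 9, 62 = 6·9 + 8, 9 = 1·8 + 1, 8 = 8·1 + 0, and unwinding, 1 = 9 − 1·8 = 9 − (62 − 6·9) = −62 + 7·9 = −62 + 7·(71 − 1·62) = 7·71 − 8·62. Thus 62⁻¹ ≡ -8 ≡ 63 (mod 71).
Multiplying by 63: t ≡ 63·20 = 1260 ≡ 53 (mod 71).
Taking t = 53 gives k = 13 + 62·53 = 3299.
Indeed 3299 ≡ 13 (mod 62) and 3299 ≡ 33 (mod 71).

k = 3299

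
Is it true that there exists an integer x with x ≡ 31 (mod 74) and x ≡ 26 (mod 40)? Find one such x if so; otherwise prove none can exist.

No such integer exists.

Both moduli are multiples of 2 = gcd(74, 40), so any solution would satisfy x ≡ 31 and x ≡ 26 modulo 2 simultaneously.
These are incompatible: 31 − 26 = 5 is not divisible by 2.
So no integer satisfies both congruences.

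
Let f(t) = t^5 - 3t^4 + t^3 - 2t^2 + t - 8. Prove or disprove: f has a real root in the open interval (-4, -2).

The endpoint values f(-4) = -1900 and f(-2) = -106 are both negative. Claim: f(t) < 0 for every t in (-4, -2).
Substitute t = -2 − u, where 0 < u < 2 on the interval. Expanding, f(-2 − u) = -u^5 - 13u^4 - 65u^3 - 160u^2 - 197u - 106.
The nonzero coefficients here are all negative, so for u > 0 every term is negative (or zero), and the constant term -106 is strictly negative.
So f is strictly negative on (-4, -2); no root exists in the interval.

f has no root in that interval.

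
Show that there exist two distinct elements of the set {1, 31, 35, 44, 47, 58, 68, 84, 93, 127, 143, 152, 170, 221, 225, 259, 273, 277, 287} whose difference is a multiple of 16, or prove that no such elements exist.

Reduce each element mod 16: 1↦1, 31↦15, 35↦3, 44↦12, 47↦15, 58↦10, 68↦4, 84↦4, 93↦13, 127↦15, 143↦15, 152↦8, 170↦10, 221↦13, 225↦1, 259↦3, 273↦1, 277↦5, 287↦15. The residue 1 repeats (at 1 and 225), and 225 − 1 = 224 = 14·16.

1 and 225 are such a pair.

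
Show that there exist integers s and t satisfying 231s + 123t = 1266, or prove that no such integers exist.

s = 14, t = -16

Since gcd(231, 123) = 3 and 1266 = 3·422, Bézout's identity guarantees a solution.
Dividing through by 3 reduces the equation to 77s + 41t = 422.
Run the Euclidean algorithm on 77 and 41: 77 = 1·41 + 36, 41 = 1·36 + 5, 36 = 7·5 + 1, 5 = 5·1 + 0.
Unwinding: 1 = 36 − 7·5 = 36 − 7·(41 − 1·36) = −7·41 + 8·36 = −7·41 + 8·(77 − 1·41) = 8·77 − 15·41, i.e. 77·8 + 41·(-15) = 1.
Scaling by 422 gives the particular solution (s, t) = (3376, -6330).
Shifting by a multiple of (41, −77) keeps it a solution: s = 3376 − 82·41 = 14, t = -6330 + 82·77 = -16.
Indeed 231·14 + 123·(-16) = 3234 − 1968 = 1266.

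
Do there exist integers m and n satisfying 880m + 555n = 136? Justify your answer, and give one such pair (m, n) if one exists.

Any value of 880m + 555n is a multiple of gcd(880, 555) = 5.
However 136 leaves remainder 1 on division by 5.
Hence no integers m, n satisfy the equation.

No, no such integers exist.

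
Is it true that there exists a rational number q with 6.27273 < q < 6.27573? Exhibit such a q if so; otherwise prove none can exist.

q = 251/40

Scale by 40: the interval becomes (250.90920, 251.02920), which contains the integer 251.
Hence 251/40 is a rational number with 6.27273 < 251/40 < 6.27573.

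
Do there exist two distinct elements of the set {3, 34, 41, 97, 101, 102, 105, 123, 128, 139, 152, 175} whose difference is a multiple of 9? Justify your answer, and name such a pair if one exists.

Both 3 and 102 leave remainder 3 on division by 9; their difference 99 = 11·9 is a multiple of 9.

Yes: 3 and 102.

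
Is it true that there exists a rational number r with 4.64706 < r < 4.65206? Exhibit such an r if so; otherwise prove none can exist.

r = 93/20

Multiplying by 20: 20·4.64706 = 92.94120 and 20·4.65206 = 93.04120, so the integer 93 lies strictly between them.
So r = 93/20 works: it is a ratio of integers, and dividing 20·4.64706 < 93 < 20·4.65206 through by 20 gives 4.64706 < 93/20 < 4.65206.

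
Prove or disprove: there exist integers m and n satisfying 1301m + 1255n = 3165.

1301 and 1255 are coprime, so 1301m + 1255n ranges over all of ℤ.
Run the Euclidean algorithm on 1301 and 1255: 1301 = 1·1255 + 46, 1255 = 27·46 + 13, 46 = 3·13 + 7, 13 = 1·7 + 6, 7 = 1·6 + 1, 6 = 6·1 + 0.
Back-substituting, 1 = 7 − 1·6 = 7 − (13 − 1·7) = −13 + 2·7 = −13 + 2·(46 − 3·13) = 2·46 − 7·13 = 2·46 − 7·(1255 − 27·46) = −7·1255 + 191·46 = −7·1255 + 191·(1301 − 1·1255) = 191·1301 − 198·1255; that is, 1301·191 + 1255·(-198) = 1.
Scaling by 3165 gives the particular solution (m, n) = (604515, -626670).
Shifting by a multiple of (1255, −1301) keeps it a solution: m = 604515 − 481·1255 = 860, n = -626670 + 481·1301 = -889.
Indeed 1301·860 + 1255·(-889) = 1118860 − 1115695 = 3165.

m = 860, n = -889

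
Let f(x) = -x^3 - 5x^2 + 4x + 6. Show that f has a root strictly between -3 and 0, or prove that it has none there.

f(-3) = -24 and f(0) = 6, which have opposite signs.
As a polynomial, f is continuous on every closed interval.
By the Intermediate Value Theorem f must vanish at some point of (-3, 0).

Such a root exists.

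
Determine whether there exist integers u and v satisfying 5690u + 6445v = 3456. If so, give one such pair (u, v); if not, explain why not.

Any value of 5690u + 6445v is a multiple of gcd(5690, 6445) = 5.
But 3456 = 5·691 + 1, so 5 ∤ 3456.
Hence no integers u, v satisfy the equation.

No such integers exist.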